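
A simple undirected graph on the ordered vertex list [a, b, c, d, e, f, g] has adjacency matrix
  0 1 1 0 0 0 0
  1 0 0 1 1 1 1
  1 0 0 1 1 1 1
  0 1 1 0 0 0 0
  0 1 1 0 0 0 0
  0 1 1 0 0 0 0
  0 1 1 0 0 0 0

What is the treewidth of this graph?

2

A width-2 tree decomposition is:
Bags: B1 = {b, c, g}  B2 = {a, b, c}  B3 = {b, c, f}  B4 = {b, c, d}  B5 = {b, c, e}
Tree: B1–B2, B2–B3, B3–B4, B4–B5
Every bag has size at most 3, so the width is 3 − 1 = 2 and tw(G) ≤ 2. For the lower bound, G contains the cycle b–g–c–a–b, so G is not a forest; only forests have treewidth ≤ 1, hence tw(G) ≥ 2. Therefore the treewidth is 2.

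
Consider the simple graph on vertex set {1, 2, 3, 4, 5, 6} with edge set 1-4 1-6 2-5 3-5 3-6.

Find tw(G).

1

A width-1 tree decomposition is:
Bags: B1 = {1, 4}  B2 = {1, 6}  B3 = {3, 6}  B4 = {3, 5}  B5 = {2, 5}
Tree: B1–B2, B2–B3, B3–B4, B4–B5
Every bag has size at most 2, so the width is 2 − 1 = 1 and tw(G) ≤ 1. G has an edge, so its treewidth is at least 1. Hence tw(G) = 1 exactly.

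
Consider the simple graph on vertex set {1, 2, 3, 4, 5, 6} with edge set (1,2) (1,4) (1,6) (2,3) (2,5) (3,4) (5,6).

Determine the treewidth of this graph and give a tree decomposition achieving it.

The largest bag has 3 vertices, giving width 2; this decomposition certifies tw(G) ≤ 2. The edges 5–6–1–2–5 form a cycle, so G is not a tree and its treewidth is at least 2. Hence tw(G) = 2 exactly.

Treewidth 2.
Bags: B1 = {2, 5, 6}  B2 = {1, 2, 6}  B3 = {1, 2, 3}  B4 = {1, 3, 4}
Tree: B1–B2, B2–B3, B3–B4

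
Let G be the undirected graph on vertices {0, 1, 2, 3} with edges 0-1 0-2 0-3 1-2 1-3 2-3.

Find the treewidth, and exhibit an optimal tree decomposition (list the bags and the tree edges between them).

Treewidth 3.
One optimal decomposition is:
Bags: B1 = {0, 1, 2, 3}
Tree: (single bag)

A single bag containing all 4 vertices is trivially a valid decomposition of width 3. Conversely, {0, 1, 2, 3} is a clique of size 4, and the vertices of any clique must share a bag in every tree decomposition; so some bag has ≥ 4 vertices and tw(G) ≥ 3. The upper and lower bounds meet at 3, so that is the treewidth.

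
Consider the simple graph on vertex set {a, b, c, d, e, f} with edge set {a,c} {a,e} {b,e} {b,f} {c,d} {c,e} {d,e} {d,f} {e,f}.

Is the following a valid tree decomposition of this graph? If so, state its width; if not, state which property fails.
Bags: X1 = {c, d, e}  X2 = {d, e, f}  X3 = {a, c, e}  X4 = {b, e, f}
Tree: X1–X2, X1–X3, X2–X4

Every vertex of G appears in some bag (union = {a, b, c, d, e, f}); every edge is covered by a bag; and for each vertex v the set of bags containing v is connected in the bag tree. The decomposition is therefore valid. The largest bag has 3 vertices, so the width is 2.

Yes; width 2.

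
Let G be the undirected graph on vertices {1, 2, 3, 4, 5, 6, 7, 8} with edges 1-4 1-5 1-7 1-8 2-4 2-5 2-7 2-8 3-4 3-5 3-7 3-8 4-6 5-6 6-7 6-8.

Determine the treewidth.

A width-4 tree decomposition is:
Bags: B1 = {1, 4, 5, 7, 8}  B2 = {3, 4, 5, 7, 8}  B3 = {4, 5, 6, 7, 8}  B4 = {2, 4, 5, 7, 8}
Tree: B1–B2, B2–B3, B3–B4
Each bag holds 5 vertices, so the decomposition has width 4, which upper-bounds the treewidth. For the lower bound: the 5 vertex sets {1,5}, {3,7}, {4,6}, {8}, {2} are disjoint, each induces a connected subgraph, and every pair is joined by at least one edge of G. Contracting each set to a single vertex therefore yields K_{5} as a minor, and since treewidth is minor-monotone, tw(G) ≥ tw(K_{5}) = 4. Therefore the treewidth is 4.

4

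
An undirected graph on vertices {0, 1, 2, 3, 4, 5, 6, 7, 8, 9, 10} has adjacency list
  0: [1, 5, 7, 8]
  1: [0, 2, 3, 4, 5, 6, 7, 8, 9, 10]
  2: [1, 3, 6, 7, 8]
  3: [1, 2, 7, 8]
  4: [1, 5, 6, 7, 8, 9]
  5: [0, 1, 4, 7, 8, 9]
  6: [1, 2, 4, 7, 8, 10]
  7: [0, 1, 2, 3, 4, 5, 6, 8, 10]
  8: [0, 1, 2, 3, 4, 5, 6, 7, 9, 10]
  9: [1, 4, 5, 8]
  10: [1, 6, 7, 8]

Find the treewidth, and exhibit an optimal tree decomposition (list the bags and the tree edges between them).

The largest bag has 5 vertices, giving width 4; this decomposition certifies tw(G) ≤ 4. On the other hand G contains the 5-clique {1, 4, 5, 8, 9}. A clique must lie in a single bag of any decomposition, so no decomposition can have width below 4. Hence tw(G) = 4 exactly.

Treewidth 4.
One such decomposition:
Bags: B1 = {1, 4, 5, 7, 8}  B2 = {1, 4, 6, 7, 8}  B3 = {1, 2, 6, 7, 8}  B4 = {1, 2, 3, 7, 8}  B5 = {0, 1, 5, 7, 8}  B6 = {1, 4, 5, 8, 9}  B7 = {1, 6, 7, 8, 10}
Tree: B1–B2, B2–B3, B3–B4, B1–B5, B1–B6, B3–B7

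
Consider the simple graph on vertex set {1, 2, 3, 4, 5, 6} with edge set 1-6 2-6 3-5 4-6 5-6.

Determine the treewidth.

1

A width-1 tree decomposition is:
Bags: B1 = {5, 6}  B2 = {1, 6}  B3 = {4, 6}  B4 = {3, 5}  B5 = {2, 6}
Tree: B1–B2, B1–B3, B1–B4, B1–B5
Every bag has size at most 2, so the width is 2 − 1 = 1 and tw(G) ≤ 1. Any graph with an edge has treewidth ≥ 1, and G has the edge 6–5. Therefore the treewidth is 1.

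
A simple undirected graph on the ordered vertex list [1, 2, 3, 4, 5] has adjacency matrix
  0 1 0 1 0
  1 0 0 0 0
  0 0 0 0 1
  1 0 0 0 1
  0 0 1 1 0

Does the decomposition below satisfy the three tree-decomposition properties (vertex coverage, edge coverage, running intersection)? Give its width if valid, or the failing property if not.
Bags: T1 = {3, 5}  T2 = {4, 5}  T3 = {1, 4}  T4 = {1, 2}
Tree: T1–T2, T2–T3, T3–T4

Every vertex of G appears in some bag (union = {1, 2, 3, 4, 5}); every edge is covered by a bag; and for each vertex v the set of bags containing v is connected in the bag tree. The decomposition is therefore valid. The largest bag has 2 vertices, so the width is 1.

Yes; width 1.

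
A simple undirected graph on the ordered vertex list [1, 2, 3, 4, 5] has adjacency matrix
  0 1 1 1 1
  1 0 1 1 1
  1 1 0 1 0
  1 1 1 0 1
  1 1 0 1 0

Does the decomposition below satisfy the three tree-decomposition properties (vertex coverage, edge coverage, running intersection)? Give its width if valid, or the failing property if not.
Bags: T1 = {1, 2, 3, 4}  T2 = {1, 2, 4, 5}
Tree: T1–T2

Yes; width 3.

Checking the three conditions: (i) the bags cover all of {1, 2, 3, 4, 5}; (ii) for each edge, some bag contains both endpoints; (iii) the bags containing any fixed vertex form a subtree. All hold, so the decomposition is valid with width 4 − 1 = 3.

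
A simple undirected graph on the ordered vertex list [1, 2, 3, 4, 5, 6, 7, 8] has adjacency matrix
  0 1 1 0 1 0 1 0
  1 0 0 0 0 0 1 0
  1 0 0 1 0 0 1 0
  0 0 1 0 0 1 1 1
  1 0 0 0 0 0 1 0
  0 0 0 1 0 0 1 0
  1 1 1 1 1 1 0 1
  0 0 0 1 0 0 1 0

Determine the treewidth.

A width-2 tree decomposition is:
Bags: B1 = {1, 3, 7}  B2 = {3, 4, 7}  B3 = {4, 6, 7}  B4 = {4, 7, 8}  B5 = {1, 5, 7}  B6 = {1, 2, 7}
Tree: B1–B2, B2–B3, B2–B4, B1–B5, B5–B6
Every bag has size at most 3, so the width is 3 − 1 = 2 and tw(G) ≤ 2. For the lower bound, the 3 vertices {4, 7, 8} are pairwise adjacent, and any tree decomposition puts a clique entirely inside one bag — forcing width ≥ 2. The upper and lower bounds meet at 2, so that is the treewidth.

2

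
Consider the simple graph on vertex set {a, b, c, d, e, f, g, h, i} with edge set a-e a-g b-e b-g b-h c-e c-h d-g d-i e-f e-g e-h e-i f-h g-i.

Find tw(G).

2

A width-2 tree decomposition is:
Bags: B1 = {b, e, h}  B2 = {e, f, h}  B3 = {c, e, h}  B4 = {b, e, g}  B5 = {e, g, i}  B6 = {a, e, g}  B7 = {d, g, i}
Tree: B1–B2, B1–B3, B1–B4, B4–B5, B4–B6, B5–B7
Every bag has size at most 3, so the width is 3 − 1 = 2 and tw(G) ≤ 2. Conversely, {d, g, i} is a clique of size 3, and the vertices of any clique must share a bag in every tree decomposition; so some bag has ≥ 3 vertices and tw(G) ≥ 2. Hence tw(G) = 2 exactly.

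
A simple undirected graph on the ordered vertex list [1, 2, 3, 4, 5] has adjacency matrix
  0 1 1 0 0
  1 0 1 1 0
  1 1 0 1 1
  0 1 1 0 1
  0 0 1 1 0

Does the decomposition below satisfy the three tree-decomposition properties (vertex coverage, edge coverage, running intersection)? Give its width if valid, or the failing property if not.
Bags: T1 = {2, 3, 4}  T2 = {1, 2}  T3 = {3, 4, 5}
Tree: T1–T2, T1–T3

No — edge (3,1) lies in no bag.

A tree decomposition must satisfy three properties: every vertex lies in some bag; for every edge, both endpoints lie together in some bag; and for every vertex, the bags containing it form a connected subtree. Here edge (3,1) lies in no bag, so the decomposition is invalid.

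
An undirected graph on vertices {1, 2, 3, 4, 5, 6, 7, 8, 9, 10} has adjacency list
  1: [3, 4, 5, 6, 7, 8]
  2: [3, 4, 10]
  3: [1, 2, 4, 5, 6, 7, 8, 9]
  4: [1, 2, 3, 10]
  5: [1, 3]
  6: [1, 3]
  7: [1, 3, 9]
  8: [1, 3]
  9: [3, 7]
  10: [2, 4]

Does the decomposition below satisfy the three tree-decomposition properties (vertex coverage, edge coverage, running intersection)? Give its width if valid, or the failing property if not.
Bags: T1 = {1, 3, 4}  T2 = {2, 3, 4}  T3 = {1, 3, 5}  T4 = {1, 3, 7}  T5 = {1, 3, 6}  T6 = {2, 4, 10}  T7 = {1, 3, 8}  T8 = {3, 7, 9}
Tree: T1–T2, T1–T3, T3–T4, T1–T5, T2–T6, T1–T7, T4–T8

Yes; width 2.

Checking the three conditions: (i) the bags cover all of {1, 2, 3, 4, 5, 6, 7, 8, 9, 10}; (ii) for each edge, some bag contains both endpoints; (iii) the bags containing any fixed vertex form a subtree. All hold, so the decomposition is valid with width 3 − 1 = 2.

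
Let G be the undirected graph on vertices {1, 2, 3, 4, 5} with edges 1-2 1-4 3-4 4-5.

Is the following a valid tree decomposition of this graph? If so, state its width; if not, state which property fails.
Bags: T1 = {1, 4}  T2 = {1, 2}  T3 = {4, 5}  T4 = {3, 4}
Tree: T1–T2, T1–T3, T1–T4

Checking the three conditions: (i) the bags cover all of {1, 2, 3, 4, 5}; (ii) for each edge, some bag contains both endpoints; (iii) the bags containing any fixed vertex form a subtree. All hold, so the decomposition is valid with width 2 − 1 = 1.

Yes; width 1.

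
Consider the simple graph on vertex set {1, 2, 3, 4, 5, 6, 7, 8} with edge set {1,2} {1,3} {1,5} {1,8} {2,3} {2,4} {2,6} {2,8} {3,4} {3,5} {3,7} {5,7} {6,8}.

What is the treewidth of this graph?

A width-2 tree decomposition is:
Bags: B1 = {1, 2, 3}  B2 = {1, 2, 8}  B3 = {2, 6, 8}  B4 = {1, 3, 5}  B5 = {3, 5, 7}  B6 = {2, 3, 4}
Tree: B1–B2, B2–B3, B1–B4, B4–B5, B1–B6
Each bag holds 3 vertices, so the decomposition has width 2, which upper-bounds the treewidth. Conversely, {1, 2, 8} is a clique of size 3, and the vertices of any clique must share a bag in every tree decomposition; so some bag has ≥ 3 vertices and tw(G) ≥ 2. The upper and lower bounds meet at 2, so that is the treewidth.

2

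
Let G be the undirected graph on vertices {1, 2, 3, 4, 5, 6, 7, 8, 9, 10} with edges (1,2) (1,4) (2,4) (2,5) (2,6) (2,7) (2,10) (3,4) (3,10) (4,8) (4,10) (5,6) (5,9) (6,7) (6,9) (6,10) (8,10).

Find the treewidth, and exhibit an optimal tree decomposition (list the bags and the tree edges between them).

Treewidth 2.
One such decomposition:
Bags: B1 = {3, 4, 10}  B2 = {2, 4, 10}  B3 = {1, 2, 4}  B4 = {2, 6, 10}  B5 = {2, 5, 6}  B6 = {4, 8, 10}  B7 = {2, 6, 7}  B8 = {5, 6, 9}
Tree: B1–B2, B2–B3, B2–B4, B4–B5, B1–B6, B5–B7, B5–B8

Each bag holds 3 vertices, so the decomposition has width 2, which upper-bounds the treewidth. For the lower bound, the 3 vertices {4, 8, 10} are pairwise adjacent, and any tree decomposition puts a clique entirely inside one bag — forcing width ≥ 2. Hence tw(G) = 2 exactly.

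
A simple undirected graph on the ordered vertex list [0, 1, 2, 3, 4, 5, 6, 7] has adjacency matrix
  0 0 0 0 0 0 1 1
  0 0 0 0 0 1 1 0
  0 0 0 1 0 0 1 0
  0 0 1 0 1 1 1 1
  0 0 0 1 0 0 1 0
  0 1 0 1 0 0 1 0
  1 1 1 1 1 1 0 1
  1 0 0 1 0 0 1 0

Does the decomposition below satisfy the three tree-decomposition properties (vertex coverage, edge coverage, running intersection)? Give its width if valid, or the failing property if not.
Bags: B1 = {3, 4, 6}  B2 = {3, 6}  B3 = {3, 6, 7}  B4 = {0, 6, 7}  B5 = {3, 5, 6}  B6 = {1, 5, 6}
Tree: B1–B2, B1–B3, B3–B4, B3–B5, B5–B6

No — vertex 2 appears in no bag.

A tree decomposition must satisfy three properties: every vertex lies in some bag; for every edge, both endpoints lie together in some bag; and for every vertex, the bags containing it form a connected subtree. Here vertex 2 appears in no bag, so the decomposition is invalid.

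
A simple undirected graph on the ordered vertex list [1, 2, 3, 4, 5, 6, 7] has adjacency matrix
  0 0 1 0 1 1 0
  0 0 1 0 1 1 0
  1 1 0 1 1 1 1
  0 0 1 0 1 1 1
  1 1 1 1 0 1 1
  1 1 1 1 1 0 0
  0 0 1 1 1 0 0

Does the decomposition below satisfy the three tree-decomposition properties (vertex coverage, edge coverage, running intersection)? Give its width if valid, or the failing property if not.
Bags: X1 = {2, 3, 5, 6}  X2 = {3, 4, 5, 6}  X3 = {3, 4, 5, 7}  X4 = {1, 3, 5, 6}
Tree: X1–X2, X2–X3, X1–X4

Checking the three conditions: (i) the bags cover all of {1, 2, 3, 4, 5, 6, 7}; (ii) for each edge, some bag contains both endpoints; (iii) the bags containing any fixed vertex form a subtree. All hold, so the decomposition is valid with width 4 − 1 = 3.

Yes; width 3.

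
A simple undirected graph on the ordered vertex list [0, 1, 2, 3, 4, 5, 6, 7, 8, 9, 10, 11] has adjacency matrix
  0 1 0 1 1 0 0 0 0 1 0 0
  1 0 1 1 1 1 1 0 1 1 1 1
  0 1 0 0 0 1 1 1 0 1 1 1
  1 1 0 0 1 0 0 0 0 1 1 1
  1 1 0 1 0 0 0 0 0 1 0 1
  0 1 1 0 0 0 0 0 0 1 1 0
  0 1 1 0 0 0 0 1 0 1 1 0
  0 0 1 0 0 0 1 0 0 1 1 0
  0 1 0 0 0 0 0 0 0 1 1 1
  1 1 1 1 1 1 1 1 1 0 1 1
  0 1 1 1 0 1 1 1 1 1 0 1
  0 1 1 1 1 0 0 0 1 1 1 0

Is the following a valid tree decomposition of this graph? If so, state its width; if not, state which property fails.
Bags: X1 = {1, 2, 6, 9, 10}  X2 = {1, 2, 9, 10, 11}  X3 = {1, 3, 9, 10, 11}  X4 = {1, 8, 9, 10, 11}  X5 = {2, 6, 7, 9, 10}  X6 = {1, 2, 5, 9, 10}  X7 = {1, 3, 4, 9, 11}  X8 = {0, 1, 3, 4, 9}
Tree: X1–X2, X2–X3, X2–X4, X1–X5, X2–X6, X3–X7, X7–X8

Yes; width 4.

Vertex coverage: the bags together contain {0, 1, 2, 3, 4, 5, 6, 7, 8, 9, 10, 11}, the full vertex set. Edge coverage: each edge of G has both endpoints in at least one bag. Running intersection: for every vertex, the bags containing it form a connected subtree. All three properties hold, so this is a valid tree decomposition of width max|bag| − 1 = 4, and hence tw(G) ≤ 4.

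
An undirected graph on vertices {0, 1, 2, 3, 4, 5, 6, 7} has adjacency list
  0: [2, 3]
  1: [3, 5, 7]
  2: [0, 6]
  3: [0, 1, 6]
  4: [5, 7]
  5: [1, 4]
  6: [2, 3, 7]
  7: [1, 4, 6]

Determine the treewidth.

2

A width-2 tree decomposition is:
Bags: B1 = {0, 2, 6}  B2 = {0, 3, 6}  B3 = {3, 6, 7}  B4 = {1, 3, 7}  B5 = {1, 4, 7}  B6 = {1, 4, 5}
Tree: B1–B2, B2–B3, B3–B4, B4–B5, B5–B6
Every bag has size at most 3, so the width is 3 − 1 = 2 and tw(G) ≤ 2. Since 2–0–3–6–2 is a cycle in G, G is not acyclic. Forests are exactly the graphs of treewidth ≤ 1, so tw(G) ≥ 2. Therefore the treewidth is 2.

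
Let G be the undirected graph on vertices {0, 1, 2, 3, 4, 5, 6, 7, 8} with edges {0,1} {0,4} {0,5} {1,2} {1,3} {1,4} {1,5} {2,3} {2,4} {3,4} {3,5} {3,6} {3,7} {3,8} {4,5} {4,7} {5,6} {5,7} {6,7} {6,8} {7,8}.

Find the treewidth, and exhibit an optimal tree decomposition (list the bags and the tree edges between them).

The largest bag has 4 vertices, giving width 3; this decomposition certifies tw(G) ≤ 3. For the lower bound, the 4 vertices {0, 1, 4, 5} are pairwise adjacent, and any tree decomposition puts a clique entirely inside one bag — forcing width ≥ 3. Hence tw(G) = 3 exactly.

Treewidth 3.
One such decomposition:
Bags: B1 = {3, 4, 5, 7}  B2 = {3, 5, 6, 7}  B3 = {1, 3, 4, 5}  B4 = {3, 6, 7, 8}  B5 = {1, 2, 3, 4}  B6 = {0, 1, 4, 5}
Tree: B1–B2, B1–B3, B2–B4, B3–B5, B3–B6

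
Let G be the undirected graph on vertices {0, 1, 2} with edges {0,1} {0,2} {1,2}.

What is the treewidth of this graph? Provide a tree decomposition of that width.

Treewidth 2.
Bags: B1 = {0, 1, 2}
Tree: (single bag)

With just one bag of size 3, the width is 3 − 1 = 2, so tw(G) ≤ 2. Conversely, {0, 1, 2} is a clique of size 3, and the vertices of any clique must share a bag in every tree decomposition; so some bag has ≥ 3 vertices and tw(G) ≥ 2. Hence tw(G) = 2 exactly.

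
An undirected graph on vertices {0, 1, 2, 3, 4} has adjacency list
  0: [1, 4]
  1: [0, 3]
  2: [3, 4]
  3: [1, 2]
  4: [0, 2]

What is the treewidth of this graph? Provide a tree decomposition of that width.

Treewidth 2.
One such decomposition:
Bags: B1 = {0, 1, 3}  B2 = {0, 2, 3}  B3 = {0, 2, 4}
Tree: B1–B2, B2–B3

The largest bag has 3 vertices, giving width 2; this decomposition certifies tw(G) ≤ 2. Since 0–1–3–2–4–0 is a cycle in G, G is not acyclic. Forests are exactly the graphs of treewidth ≤ 1, so tw(G) ≥ 2. The upper and lower bounds meet at 2, so that is the treewidth.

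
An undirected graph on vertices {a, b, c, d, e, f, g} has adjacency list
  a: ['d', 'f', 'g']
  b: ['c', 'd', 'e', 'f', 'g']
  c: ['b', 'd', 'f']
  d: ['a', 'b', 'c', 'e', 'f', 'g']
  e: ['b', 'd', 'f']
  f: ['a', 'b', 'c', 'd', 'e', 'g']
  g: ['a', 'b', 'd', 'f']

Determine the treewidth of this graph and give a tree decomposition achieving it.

Treewidth 3.
Bags: B1 = {b, d, e, f}  B2 = {b, d, f, g}  B3 = {a, d, f, g}  B4 = {b, c, d, f}
Tree: B1–B2, B2–B3, B2–B4

Every bag has size at most 4, so the width is 4 − 1 = 3 and tw(G) ≤ 3. Conversely, {a, d, f, g} is a clique of size 4, and the vertices of any clique must share a bag in every tree decomposition; so some bag has ≥ 4 vertices and tw(G) ≥ 3. Combining the bounds, tw(G) = 3.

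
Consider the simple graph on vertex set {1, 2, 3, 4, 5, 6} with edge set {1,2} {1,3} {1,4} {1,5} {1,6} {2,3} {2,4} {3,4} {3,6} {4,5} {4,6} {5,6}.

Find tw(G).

3

A width-3 tree decomposition is:
Bags: B1 = {1, 4, 5, 6}  B2 = {1, 3, 4, 6}  B3 = {1, 2, 3, 4}
Tree: B1–B2, B2–B3
The largest bag has 4 vertices, giving width 3; this decomposition certifies tw(G) ≤ 3. On the other hand G contains the 4-clique {1, 2, 3, 4}. A clique must lie in a single bag of any decomposition, so no decomposition can have width below 3. Combining the bounds, tw(G) = 3.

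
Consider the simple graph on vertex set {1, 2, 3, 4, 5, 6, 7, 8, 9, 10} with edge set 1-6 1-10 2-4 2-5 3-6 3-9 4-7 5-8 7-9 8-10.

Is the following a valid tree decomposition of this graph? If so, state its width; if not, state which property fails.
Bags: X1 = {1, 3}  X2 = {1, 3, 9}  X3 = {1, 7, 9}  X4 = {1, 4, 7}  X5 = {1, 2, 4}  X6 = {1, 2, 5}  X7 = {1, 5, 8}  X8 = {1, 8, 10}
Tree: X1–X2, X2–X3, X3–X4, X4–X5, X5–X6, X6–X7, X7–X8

No — vertex 6 appears in no bag.

A tree decomposition must satisfy three properties: every vertex lies in some bag; for every edge, both endpoints lie together in some bag; and for every vertex, the bags containing it form a connected subtree. Here vertex 6 appears in no bag, so the decomposition is invalid.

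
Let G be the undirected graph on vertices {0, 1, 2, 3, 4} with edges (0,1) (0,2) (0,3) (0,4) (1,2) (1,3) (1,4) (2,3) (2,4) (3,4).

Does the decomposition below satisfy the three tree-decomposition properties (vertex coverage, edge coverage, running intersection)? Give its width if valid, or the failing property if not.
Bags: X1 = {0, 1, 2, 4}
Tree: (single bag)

No — vertex 3 appears in no bag.

A tree decomposition must satisfy three properties: every vertex lies in some bag; for every edge, both endpoints lie together in some bag; and for every vertex, the bags containing it form a connected subtree. Here vertex 3 appears in no bag, so the decomposition is invalid.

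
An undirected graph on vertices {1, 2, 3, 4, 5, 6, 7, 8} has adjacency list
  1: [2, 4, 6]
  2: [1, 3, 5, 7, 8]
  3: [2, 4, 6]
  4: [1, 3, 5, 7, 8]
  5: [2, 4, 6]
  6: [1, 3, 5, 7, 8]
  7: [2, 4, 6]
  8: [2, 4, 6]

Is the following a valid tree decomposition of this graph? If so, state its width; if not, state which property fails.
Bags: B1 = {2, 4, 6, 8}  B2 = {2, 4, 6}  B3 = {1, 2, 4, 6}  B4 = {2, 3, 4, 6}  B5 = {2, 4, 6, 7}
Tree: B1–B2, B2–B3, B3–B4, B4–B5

No — vertex 5 appears in no bag.

A tree decomposition must satisfy three properties: every vertex lies in some bag; for every edge, both endpoints lie together in some bag; and for every vertex, the bags containing it form a connected subtree. Here vertex 5 appears in no bag, so the decomposition is invalid.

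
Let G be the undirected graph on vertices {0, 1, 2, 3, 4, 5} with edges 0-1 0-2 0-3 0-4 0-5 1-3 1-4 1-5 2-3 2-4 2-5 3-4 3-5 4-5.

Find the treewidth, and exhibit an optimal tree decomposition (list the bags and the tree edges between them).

Every bag has size at most 5, so the width is 5 − 1 = 4 and tw(G) ≤ 4. On the other hand G contains the 5-clique {0, 1, 3, 4, 5}. A clique must lie in a single bag of any decomposition, so no decomposition can have width below 4. The upper and lower bounds meet at 4, so that is the treewidth.

Treewidth 4.
One optimal decomposition is:
Bags: B1 = {0, 2, 3, 4, 5}  B2 = {0, 1, 3, 4, 5}
Tree: B1–B2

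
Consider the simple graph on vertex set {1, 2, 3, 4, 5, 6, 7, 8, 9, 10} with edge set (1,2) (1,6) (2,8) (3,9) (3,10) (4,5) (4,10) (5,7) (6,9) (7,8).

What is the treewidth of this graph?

2

A width-2 tree decomposition is:
Bags: B1 = {1, 2, 8}  B2 = {1, 7, 8}  B3 = {1, 5, 7}  B4 = {1, 4, 5}  B5 = {1, 4, 10}  B6 = {1, 3, 10}  B7 = {1, 3, 9}  B8 = {1, 6, 9}
Tree: B1–B2, B2–B3, B3–B4, B4–B5, B5–B6, B6–B7, B7–B8
The largest bag has 3 vertices, giving width 2; this decomposition certifies tw(G) ≤ 2. The edges 1–2–8–7–5–4–10–3–9–6–1 form a cycle, so G is not a tree and its treewidth is at least 2. The upper and lower bounds meet at 2, so that is the treewidth.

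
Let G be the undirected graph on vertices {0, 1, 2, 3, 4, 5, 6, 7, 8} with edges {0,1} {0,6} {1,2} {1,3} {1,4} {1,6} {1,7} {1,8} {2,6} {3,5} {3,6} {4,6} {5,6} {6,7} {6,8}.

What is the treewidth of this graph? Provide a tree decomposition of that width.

Treewidth 2.
Bags: B1 = {3, 5, 6}  B2 = {1, 3, 6}  B3 = {1, 6, 7}  B4 = {1, 6, 8}  B5 = {0, 1, 6}  B6 = {1, 2, 6}  B7 = {1, 4, 6}
Tree: B1–B2, B2–B3, B3–B4, B3–B5, B2–B6, B5–B7

Each bag holds 3 vertices, so the decomposition has width 2, which upper-bounds the treewidth. For the lower bound, the 3 vertices {0, 1, 6} are pairwise adjacent, and any tree decomposition puts a clique entirely inside one bag — forcing width ≥ 2. The upper and lower bounds meet at 2, so that is the treewidth.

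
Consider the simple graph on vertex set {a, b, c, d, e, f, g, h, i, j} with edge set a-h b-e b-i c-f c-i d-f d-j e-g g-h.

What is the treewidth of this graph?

A width-1 tree decomposition is:
Bags: B1 = {a, h}  B2 = {g, h}  B3 = {e, g}  B4 = {b, e}  B5 = {b, i}  B6 = {c, i}  B7 = {c, f}  B8 = {d, f}  B9 = {d, j}
Tree: B1–B2, B2–B3, B3–B4, B4–B5, B5–B6, B6–B7, B7–B8, B8–B9
The largest bag has 2 vertices, giving width 1; this decomposition certifies tw(G) ≤ 1. Since G has at least one edge (e.g. a–h), it is not an edgeless graph, so tw(G) ≥ 1. Combining the bounds, tw(G) = 1.

1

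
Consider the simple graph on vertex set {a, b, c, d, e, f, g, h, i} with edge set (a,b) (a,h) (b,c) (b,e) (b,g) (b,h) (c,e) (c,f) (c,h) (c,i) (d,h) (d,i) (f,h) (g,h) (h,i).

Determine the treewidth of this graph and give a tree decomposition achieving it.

The largest bag has 3 vertices, giving width 2; this decomposition certifies tw(G) ≤ 2. On the other hand G contains the 3-clique {b, c, e}. A clique must lie in a single bag of any decomposition, so no decomposition can have width below 2. Combining the bounds, tw(G) = 2.

Treewidth 2.
One such decomposition:
Bags: B1 = {b, c, h}  B2 = {c, f, h}  B3 = {b, c, e}  B4 = {c, h, i}  B5 = {a, b, h}  B6 = {d, h, i}  B7 = {b, g, h}
Tree: B1–B2, B1–B3, B2–B4, B1–B5, B4–B6, B1–B7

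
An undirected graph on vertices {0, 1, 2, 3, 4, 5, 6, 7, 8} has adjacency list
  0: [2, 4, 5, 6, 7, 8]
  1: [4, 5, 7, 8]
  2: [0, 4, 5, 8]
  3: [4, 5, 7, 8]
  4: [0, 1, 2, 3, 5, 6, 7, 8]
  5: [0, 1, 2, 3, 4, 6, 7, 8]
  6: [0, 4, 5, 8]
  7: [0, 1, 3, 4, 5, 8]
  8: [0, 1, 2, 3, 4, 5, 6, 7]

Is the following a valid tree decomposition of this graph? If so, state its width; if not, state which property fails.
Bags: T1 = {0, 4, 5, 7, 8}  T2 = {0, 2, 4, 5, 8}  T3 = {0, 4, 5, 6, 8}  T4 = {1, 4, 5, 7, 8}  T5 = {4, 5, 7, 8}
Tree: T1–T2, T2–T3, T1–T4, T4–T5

A tree decomposition must satisfy three properties: every vertex lies in some bag; for every edge, both endpoints lie together in some bag; and for every vertex, the bags containing it form a connected subtree. Here vertex 3 appears in no bag, so the decomposition is invalid.

No — vertex 3 appears in no bag.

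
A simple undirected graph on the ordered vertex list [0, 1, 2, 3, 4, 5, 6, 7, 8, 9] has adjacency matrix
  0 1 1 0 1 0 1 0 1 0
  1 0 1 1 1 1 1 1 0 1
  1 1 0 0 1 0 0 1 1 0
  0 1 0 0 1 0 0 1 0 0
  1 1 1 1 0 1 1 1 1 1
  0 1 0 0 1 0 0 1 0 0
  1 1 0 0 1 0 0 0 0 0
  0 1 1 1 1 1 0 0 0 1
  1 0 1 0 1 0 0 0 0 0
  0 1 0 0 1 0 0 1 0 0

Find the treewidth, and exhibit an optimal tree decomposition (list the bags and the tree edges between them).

Treewidth 3.
Bags: B1 = {0, 1, 2, 4}  B2 = {1, 2, 4, 7}  B3 = {1, 4, 5, 7}  B4 = {1, 3, 4, 7}  B5 = {0, 2, 4, 8}  B6 = {0, 1, 4, 6}  B7 = {1, 4, 7, 9}
Tree: B1–B2, B2–B3, B3–B4, B1–B5, B1–B6, B4–B7

Each bag holds 4 vertices, so the decomposition has width 3, which upper-bounds the treewidth. On the other hand G contains the 4-clique {0, 2, 4, 8}. A clique must lie in a single bag of any decomposition, so no decomposition can have width below 3. The upper and lower bounds meet at 3, so that is the treewidth.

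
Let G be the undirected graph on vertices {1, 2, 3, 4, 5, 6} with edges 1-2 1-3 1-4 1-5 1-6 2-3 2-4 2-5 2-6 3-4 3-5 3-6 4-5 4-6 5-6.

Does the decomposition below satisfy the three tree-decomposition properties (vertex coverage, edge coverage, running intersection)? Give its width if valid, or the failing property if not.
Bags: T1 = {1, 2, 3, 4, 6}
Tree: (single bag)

A tree decomposition must satisfy three properties: every vertex lies in some bag; for every edge, both endpoints lie together in some bag; and for every vertex, the bags containing it form a connected subtree. Here vertex 5 appears in no bag, so the decomposition is invalid.

No — vertex 5 appears in no bag.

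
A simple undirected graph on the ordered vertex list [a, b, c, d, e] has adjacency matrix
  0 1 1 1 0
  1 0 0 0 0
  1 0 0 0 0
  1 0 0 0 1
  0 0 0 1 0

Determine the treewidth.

1

A width-1 tree decomposition is:
Bags: B1 = {a, d}  B2 = {a, c}  B3 = {d, e}  B4 = {a, b}
Tree: B1–B2, B1–B3, B2–B4
Each bag holds 2 vertices, so the decomposition has width 1, which upper-bounds the treewidth. Since G has at least one edge (e.g. d–a), it is not an edgeless graph, so tw(G) ≥ 1. Hence tw(G) = 1 exactly.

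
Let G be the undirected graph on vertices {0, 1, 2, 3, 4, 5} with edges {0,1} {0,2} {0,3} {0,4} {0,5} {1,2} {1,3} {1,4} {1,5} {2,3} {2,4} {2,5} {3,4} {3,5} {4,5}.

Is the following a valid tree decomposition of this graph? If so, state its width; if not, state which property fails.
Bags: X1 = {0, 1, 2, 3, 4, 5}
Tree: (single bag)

Yes; width 5.

Every vertex of G appears in some bag (union = {0, 1, 2, 3, 4, 5}); every edge is covered by a bag; and for each vertex v the set of bags containing v is connected in the bag tree. The decomposition is therefore valid. The largest bag has 6 vertices, so the width is 5.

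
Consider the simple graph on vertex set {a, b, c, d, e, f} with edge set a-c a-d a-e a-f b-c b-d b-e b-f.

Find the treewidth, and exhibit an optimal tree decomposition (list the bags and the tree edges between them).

Every bag has size at most 3, so the width is 3 − 1 = 2 and tw(G) ≤ 2. For the lower bound, G contains the cycle f–b–e–a–f, so G is not a forest; only forests have treewidth ≤ 1, hence tw(G) ≥ 2. Hence tw(G) = 2 exactly.

Treewidth 2.
Bags: B1 = {a, b, f}  B2 = {a, b, e}  B3 = {a, b, d}  B4 = {a, b, c}
Tree: B1–B2, B2–B3, B3–B4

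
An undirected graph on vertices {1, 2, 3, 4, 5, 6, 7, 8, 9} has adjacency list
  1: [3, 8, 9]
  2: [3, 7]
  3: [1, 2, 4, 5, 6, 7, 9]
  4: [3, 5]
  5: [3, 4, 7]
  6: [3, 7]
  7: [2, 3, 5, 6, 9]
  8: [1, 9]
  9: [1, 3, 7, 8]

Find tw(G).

2

A width-2 tree decomposition is:
Bags: B1 = {3, 5, 7}  B2 = {3, 4, 5}  B3 = {3, 7, 9}  B4 = {1, 3, 9}  B5 = {1, 8, 9}  B6 = {2, 3, 7}  B7 = {3, 6, 7}
Tree: B1–B2, B1–B3, B3–B4, B4–B5, B1–B6, B1–B7
Each bag holds 3 vertices, so the decomposition has width 2, which upper-bounds the treewidth. On the other hand G contains the 3-clique {1, 8, 9}. A clique must lie in a single bag of any decomposition, so no decomposition can have width below 2. Therefore the treewidth is 2.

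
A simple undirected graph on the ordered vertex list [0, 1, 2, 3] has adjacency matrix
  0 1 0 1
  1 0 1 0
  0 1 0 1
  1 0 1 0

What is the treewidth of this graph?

A width-2 tree decomposition is:
Bags: B1 = {0, 1, 3}  B2 = {1, 2, 3}
Tree: B1–B2
Each bag holds 3 vertices, so the decomposition has width 2, which upper-bounds the treewidth. The edges 3–0–1–2–3 form a cycle, so G is not a tree and its treewidth is at least 2. Combining the bounds, tw(G) = 2.

2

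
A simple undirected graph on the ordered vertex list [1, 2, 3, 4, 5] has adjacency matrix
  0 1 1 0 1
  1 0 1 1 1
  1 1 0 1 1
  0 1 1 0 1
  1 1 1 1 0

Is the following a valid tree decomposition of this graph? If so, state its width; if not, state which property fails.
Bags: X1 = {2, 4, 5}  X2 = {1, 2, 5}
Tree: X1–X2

No — vertex 3 appears in no bag.

A tree decomposition must satisfy three properties: every vertex lies in some bag; for every edge, both endpoints lie together in some bag; and for every vertex, the bags containing it form a connected subtree. Here vertex 3 appears in no bag, so the decomposition is invalid.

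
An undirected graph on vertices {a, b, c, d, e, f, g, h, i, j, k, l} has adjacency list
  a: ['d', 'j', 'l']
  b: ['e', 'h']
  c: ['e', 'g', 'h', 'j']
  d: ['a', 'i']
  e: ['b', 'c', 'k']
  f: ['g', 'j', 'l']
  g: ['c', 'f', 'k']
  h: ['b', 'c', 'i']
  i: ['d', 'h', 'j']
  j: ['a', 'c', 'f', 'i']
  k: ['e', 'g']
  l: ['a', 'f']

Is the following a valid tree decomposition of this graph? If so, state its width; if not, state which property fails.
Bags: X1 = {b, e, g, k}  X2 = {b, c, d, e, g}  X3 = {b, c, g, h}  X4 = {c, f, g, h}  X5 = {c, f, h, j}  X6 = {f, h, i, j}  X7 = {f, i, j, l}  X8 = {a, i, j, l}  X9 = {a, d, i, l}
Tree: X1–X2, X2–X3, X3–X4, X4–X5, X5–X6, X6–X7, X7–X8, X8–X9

No — bags containing vertex d are not connected in the tree.

A tree decomposition must satisfy three properties: every vertex lies in some bag; for every edge, both endpoints lie together in some bag; and for every vertex, the bags containing it form a connected subtree. Here bags containing vertex d are not connected in the tree, so the decomposition is invalid.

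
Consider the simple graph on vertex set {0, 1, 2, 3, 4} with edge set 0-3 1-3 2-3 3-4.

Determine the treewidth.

1

A width-1 tree decomposition is:
Bags: B1 = {3, 4}  B2 = {1, 3}  B3 = {2, 3}  B4 = {0, 3}
Tree: B1–B2, B1–B3, B3–B4
The largest bag has 2 vertices, giving width 1; this decomposition certifies tw(G) ≤ 1. Since G has at least one edge (e.g. 3–4), it is not an edgeless graph, so tw(G) ≥ 1. Therefore the treewidth is 1.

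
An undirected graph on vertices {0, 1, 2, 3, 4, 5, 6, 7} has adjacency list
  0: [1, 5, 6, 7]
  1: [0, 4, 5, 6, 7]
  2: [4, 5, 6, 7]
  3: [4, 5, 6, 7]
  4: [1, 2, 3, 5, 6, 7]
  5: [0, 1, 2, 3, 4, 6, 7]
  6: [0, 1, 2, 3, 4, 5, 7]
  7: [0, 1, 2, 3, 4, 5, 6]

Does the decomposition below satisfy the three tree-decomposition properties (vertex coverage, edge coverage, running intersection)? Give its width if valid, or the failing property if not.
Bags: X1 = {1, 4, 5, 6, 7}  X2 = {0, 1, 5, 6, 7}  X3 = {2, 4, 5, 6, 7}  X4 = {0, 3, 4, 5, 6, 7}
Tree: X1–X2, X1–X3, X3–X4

No — bags containing vertex 0 are not connected in the tree.

A tree decomposition must satisfy three properties: every vertex lies in some bag; for every edge, both endpoints lie together in some bag; and for every vertex, the bags containing it form a connected subtree. Here bags containing vertex 0 are not connected in the tree, so the decomposition is invalid.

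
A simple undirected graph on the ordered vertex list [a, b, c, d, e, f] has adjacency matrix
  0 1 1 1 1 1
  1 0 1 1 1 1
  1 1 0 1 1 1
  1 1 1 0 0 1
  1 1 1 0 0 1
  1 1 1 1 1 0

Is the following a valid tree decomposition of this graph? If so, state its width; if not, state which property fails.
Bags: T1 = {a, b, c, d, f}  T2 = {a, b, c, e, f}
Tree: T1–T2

Every vertex of G appears in some bag (union = {a, b, c, d, e, f}); every edge is covered by a bag; and for each vertex v the set of bags containing v is connected in the bag tree. The decomposition is therefore valid. The largest bag has 5 vertices, so the width is 4.

Yes; width 4.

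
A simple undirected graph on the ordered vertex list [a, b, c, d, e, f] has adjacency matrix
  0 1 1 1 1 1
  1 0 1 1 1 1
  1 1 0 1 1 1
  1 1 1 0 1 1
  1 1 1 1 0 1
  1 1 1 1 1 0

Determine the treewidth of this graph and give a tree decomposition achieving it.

With just one bag of size 6, the width is 6 − 1 = 5, so tw(G) ≤ 5. On the other hand G contains the 6-clique {a, b, c, d, e, f}. A clique must lie in a single bag of any decomposition, so no decomposition can have width below 5. Combining the bounds, tw(G) = 5.

Treewidth 5.
Bags: B1 = {a, b, c, d, e, f}
Tree: (single bag)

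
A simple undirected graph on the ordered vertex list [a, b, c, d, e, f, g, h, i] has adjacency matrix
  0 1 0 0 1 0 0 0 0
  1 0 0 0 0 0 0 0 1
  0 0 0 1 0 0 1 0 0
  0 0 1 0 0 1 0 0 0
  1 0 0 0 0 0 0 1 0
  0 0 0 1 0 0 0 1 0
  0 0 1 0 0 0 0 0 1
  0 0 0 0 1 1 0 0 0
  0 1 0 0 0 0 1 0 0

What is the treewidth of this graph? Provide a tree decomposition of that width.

Treewidth 2.
Bags: B1 = {e, f, h}  B2 = {a, e, f}  B3 = {a, b, f}  B4 = {b, f, i}  B5 = {f, g, i}  B6 = {c, f, g}  B7 = {c, d, f}
Tree: B1–B2, B2–B3, B3–B4, B4–B5, B5–B6, B6–B7

The largest bag has 3 vertices, giving width 2; this decomposition certifies tw(G) ≤ 2. The edges f–h–e–a–b–i–g–c–d–f form a cycle, so G is not a tree and its treewidth is at least 2. Hence tw(G) = 2 exactly.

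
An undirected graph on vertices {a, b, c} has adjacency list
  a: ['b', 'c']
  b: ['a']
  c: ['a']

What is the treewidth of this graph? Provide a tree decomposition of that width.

The largest bag has 2 vertices, giving width 1; this decomposition certifies tw(G) ≤ 1. G has an edge, so its treewidth is at least 1. Combining the bounds, tw(G) = 1.

Treewidth 1.
Bags: B1 = {a, b}  B2 = {a, c}
Tree: B1–B2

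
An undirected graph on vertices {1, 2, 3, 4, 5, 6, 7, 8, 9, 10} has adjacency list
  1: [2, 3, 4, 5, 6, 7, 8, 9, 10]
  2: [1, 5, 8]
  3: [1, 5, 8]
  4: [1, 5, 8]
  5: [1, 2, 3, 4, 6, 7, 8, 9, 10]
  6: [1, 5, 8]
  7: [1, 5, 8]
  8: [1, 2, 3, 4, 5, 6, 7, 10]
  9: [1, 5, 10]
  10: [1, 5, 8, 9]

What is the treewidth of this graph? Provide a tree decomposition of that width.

The largest bag has 4 vertices, giving width 3; this decomposition certifies tw(G) ≤ 3. For the lower bound, the 4 vertices {1, 2, 5, 8} are pairwise adjacent, and any tree decomposition puts a clique entirely inside one bag — forcing width ≥ 3. Therefore the treewidth is 3.

Treewidth 3.
One optimal decomposition is:
Bags: B1 = {1, 3, 5, 8}  B2 = {1, 4, 5, 8}  B3 = {1, 2, 5, 8}  B4 = {1, 5, 6, 8}  B5 = {1, 5, 8, 10}  B6 = {1, 5, 7, 8}  B7 = {1, 5, 9, 10}
Tree: B1–B2, B2–B3, B1–B4, B2–B5, B5–B6, B5–B7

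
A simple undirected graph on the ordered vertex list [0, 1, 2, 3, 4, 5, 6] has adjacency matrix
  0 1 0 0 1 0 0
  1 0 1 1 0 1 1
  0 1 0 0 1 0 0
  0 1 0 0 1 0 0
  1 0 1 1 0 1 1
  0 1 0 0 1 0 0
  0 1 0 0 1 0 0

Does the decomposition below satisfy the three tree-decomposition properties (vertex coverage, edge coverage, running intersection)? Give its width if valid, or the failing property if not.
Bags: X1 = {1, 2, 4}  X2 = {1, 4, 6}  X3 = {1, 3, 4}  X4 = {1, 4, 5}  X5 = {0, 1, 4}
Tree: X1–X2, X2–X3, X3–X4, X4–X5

Vertex coverage: the bags together contain {0, 1, 2, 3, 4, 5, 6}, the full vertex set. Edge coverage: each edge of G has both endpoints in at least one bag. Running intersection: for every vertex, the bags containing it form a connected subtree. All three properties hold, so this is a valid tree decomposition of width max|bag| − 1 = 2, and hence tw(G) ≤ 2.

Yes; width 2.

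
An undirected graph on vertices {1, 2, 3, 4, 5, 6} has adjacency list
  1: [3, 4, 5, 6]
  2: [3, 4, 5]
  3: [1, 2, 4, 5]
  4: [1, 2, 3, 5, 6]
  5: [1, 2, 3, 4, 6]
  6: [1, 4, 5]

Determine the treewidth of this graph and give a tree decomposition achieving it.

Treewidth 3.
One optimal decomposition is:
Bags: B1 = {1, 4, 5, 6}  B2 = {1, 3, 4, 5}  B3 = {2, 3, 4, 5}
Tree: B1–B2, B2–B3

The largest bag has 4 vertices, giving width 3; this decomposition certifies tw(G) ≤ 3. On the other hand G contains the 4-clique {1, 3, 4, 5}. A clique must lie in a single bag of any decomposition, so no decomposition can have width below 3. The upper and lower bounds meet at 3, so that is the treewidth.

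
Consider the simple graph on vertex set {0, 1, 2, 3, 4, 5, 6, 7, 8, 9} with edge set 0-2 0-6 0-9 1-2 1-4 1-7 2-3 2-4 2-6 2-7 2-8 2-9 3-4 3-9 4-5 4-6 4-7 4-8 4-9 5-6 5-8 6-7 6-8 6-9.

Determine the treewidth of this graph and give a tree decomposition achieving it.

Each bag holds 4 vertices, so the decomposition has width 3, which upper-bounds the treewidth. Conversely, {0, 2, 6, 9} is a clique of size 4, and the vertices of any clique must share a bag in every tree decomposition; so some bag has ≥ 4 vertices and tw(G) ≥ 3. Hence tw(G) = 3 exactly.

Treewidth 3.
One such decomposition:
Bags: B1 = {2, 4, 6, 7}  B2 = {2, 4, 6, 8}  B3 = {1, 2, 4, 7}  B4 = {4, 5, 6, 8}  B5 = {2, 4, 6, 9}  B6 = {2, 3, 4, 9}  B7 = {0, 2, 6, 9}
Tree: B1–B2, B1–B3, B2–B4, B1–B5, B5–B6, B5–B7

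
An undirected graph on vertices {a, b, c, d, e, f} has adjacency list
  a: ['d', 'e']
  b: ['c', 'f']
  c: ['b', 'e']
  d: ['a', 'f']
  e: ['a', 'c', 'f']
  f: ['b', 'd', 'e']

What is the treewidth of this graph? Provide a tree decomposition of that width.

Treewidth 2.
One such decomposition:
Bags: B1 = {a, d, f}  B2 = {a, e, f}  B3 = {b, e, f}  B4 = {b, c, e}
Tree: B1–B2, B2–B3, B3–B4

The largest bag has 3 vertices, giving width 2; this decomposition certifies tw(G) ≤ 2. Since d–a–e–f–d is a cycle in G, G is not acyclic. Forests are exactly the graphs of treewidth ≤ 1, so tw(G) ≥ 2. The upper and lower bounds meet at 2, so that is the treewidth.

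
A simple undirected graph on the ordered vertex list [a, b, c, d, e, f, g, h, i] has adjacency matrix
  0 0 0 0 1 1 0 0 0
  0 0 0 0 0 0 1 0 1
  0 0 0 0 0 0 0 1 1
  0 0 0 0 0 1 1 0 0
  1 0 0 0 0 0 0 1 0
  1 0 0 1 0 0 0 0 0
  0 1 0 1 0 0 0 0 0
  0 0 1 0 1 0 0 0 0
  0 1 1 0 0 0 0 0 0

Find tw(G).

2

A width-2 tree decomposition is:
Bags: B1 = {a, d, f}  B2 = {a, d, e}  B3 = {d, e, h}  B4 = {c, d, h}  B5 = {c, d, i}  B6 = {b, d, i}  B7 = {b, d, g}
Tree: B1–B2, B2–B3, B3–B4, B4–B5, B5–B6, B6–B7
Each bag holds 3 vertices, so the decomposition has width 2, which upper-bounds the treewidth. The edges d–f–a–e–h–c–i–b–g–d form a cycle, so G is not a tree and its treewidth is at least 2. Therefore the treewidth is 2.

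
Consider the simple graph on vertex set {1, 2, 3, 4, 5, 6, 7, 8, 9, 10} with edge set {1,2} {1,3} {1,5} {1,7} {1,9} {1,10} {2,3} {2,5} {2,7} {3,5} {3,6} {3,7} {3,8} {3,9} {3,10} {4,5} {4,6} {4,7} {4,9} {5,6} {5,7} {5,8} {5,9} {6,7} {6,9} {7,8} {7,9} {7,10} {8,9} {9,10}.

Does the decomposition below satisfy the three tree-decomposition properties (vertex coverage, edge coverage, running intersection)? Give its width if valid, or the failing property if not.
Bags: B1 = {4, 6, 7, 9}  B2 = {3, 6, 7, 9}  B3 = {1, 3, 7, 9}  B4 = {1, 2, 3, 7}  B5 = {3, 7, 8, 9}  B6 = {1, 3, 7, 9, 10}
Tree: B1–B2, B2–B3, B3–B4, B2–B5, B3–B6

No — vertex 5 appears in no bag.

A tree decomposition must satisfy three properties: every vertex lies in some bag; for every edge, both endpoints lie together in some bag; and for every vertex, the bags containing it form a connected subtree. Here vertex 5 appears in no bag, so the decomposition is invalid.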